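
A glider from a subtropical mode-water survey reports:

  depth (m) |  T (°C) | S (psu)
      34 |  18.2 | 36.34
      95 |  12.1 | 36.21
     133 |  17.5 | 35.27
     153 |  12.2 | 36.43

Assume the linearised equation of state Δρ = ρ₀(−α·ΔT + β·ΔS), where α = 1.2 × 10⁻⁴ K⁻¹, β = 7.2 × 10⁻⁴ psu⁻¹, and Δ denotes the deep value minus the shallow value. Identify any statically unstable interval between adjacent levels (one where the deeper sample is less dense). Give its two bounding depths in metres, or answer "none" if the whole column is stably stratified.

95–133 m

Evaluate Δρ/ρ₀ = −αΔT + βΔS across each adjacent pair:
  34–95 m: −αΔT+βΔS = −(1.2 × 10⁻⁴)(-6.1)+(7.2 × 10⁻⁴)(-0.13) = 6.4 × 10⁻⁴ → stable
  95–133 m: −αΔT+βΔS = −(1.2 × 10⁻⁴)(+5.4)+(7.2 × 10⁻⁴)(-0.94) = -1.3 × 10⁻³ → UNSTABLE
  133–153 m: −αΔT+βΔS = −(1.2 × 10⁻⁴)(-5.3)+(7.2 × 10⁻⁴)(+1.16) = 1.5 × 10⁻³ → stable
The 95–133 m interval has Δρ < 0: lighter water underlies denser water.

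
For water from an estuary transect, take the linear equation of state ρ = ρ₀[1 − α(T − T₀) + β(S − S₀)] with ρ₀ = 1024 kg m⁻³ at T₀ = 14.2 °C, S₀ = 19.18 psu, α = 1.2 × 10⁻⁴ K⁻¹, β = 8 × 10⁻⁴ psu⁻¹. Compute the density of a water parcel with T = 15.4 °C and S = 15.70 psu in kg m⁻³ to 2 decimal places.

1021.00 kg m⁻³

T − T₀ = +1.2 K, S − S₀ = -3.48 psu.
Bracket = 1 − α·(+1.2) + β·(-3.48) = 1 + (-2.928 × 10⁻³) = 0.9970720.
ρ = 1024 × 0.9970720 = 1021.00 kg m⁻³.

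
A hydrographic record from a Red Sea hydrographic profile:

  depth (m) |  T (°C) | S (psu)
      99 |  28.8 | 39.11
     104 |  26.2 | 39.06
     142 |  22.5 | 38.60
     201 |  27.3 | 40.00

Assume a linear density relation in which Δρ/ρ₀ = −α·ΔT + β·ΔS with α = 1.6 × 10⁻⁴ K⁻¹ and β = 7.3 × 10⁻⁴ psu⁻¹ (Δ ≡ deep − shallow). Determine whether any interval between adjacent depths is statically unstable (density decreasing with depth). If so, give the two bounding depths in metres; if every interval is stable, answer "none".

Evaluate Δρ/ρ₀ = −αΔT + βΔS across each adjacent pair:
  99–104 m: −αΔT+βΔS = −(1.6 × 10⁻⁴)(-2.6)+(7.3 × 10⁻⁴)(-0.05) = 3.8 × 10⁻⁴ → stable
  104–142 m: −αΔT+βΔS = −(1.6 × 10⁻⁴)(-3.7)+(7.3 × 10⁻⁴)(-0.46) = 2.6 × 10⁻⁴ → stable
  142–201 m: −αΔT+βΔS = −(1.6 × 10⁻⁴)(+4.8)+(7.3 × 10⁻⁴)(+1.40) = 2.5 × 10⁻⁴ → stable
Every interval has Δρ > 0: the column is stably stratified throughout.

none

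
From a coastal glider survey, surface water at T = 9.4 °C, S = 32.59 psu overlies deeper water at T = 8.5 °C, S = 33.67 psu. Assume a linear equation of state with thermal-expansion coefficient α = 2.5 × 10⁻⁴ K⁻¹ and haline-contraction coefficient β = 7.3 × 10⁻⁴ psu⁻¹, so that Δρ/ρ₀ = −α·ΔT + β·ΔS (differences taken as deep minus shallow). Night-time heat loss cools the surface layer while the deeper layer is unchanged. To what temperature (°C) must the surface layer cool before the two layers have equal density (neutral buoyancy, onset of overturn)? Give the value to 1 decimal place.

5.3 °C

Neutral buoyancy requires Δρ = 0, i.e. −α(T_deep − T_surf′) + β(S_deep − S_surf) = 0.
T_surf′ = T_deep − (β/α)·ΔS = 8.5 − (7.3 × 10⁻⁴/2.5 × 10⁻⁴)·(+1.08) = 5.346 °C.
Cooling required: 9.4 − (5.346) = 4.054 °C.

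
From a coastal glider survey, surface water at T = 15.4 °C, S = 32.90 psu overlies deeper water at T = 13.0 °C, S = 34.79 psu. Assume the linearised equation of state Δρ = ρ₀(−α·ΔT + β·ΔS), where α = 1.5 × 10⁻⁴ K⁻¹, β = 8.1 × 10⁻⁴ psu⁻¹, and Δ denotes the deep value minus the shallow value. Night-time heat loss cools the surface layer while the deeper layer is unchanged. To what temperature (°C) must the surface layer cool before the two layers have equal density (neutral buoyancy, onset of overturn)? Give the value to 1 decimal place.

2.8 °C

Neutral buoyancy requires Δρ = 0, i.e. −α(T_deep − T_surf′) + β(S_deep − S_surf) = 0.
T_surf′ = T_deep − (β/α)·ΔS = 13.0 − (8.1 × 10⁻⁴/1.5 × 10⁻⁴)·(+1.89) = 2.794 °C.
Cooling required: 15.4 − (2.794) = 12.606 °C.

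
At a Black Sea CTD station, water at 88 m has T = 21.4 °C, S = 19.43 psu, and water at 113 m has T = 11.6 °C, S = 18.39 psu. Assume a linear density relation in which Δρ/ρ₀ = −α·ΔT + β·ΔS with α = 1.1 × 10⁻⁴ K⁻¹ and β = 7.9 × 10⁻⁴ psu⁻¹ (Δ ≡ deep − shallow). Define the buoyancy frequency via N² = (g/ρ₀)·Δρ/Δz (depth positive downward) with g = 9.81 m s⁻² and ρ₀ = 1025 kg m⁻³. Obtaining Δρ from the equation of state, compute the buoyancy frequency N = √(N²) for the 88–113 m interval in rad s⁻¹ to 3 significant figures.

ΔT = -9.8 K, ΔS = -1.04 psu (deep − shallow).
Δρ/ρ₀ = −αΔT + βΔS = 1.078 × 10⁻³ − 8.216 × 10⁻⁴ = 2.564 × 10⁻⁴, so Δρ ≈ 0.2628 kg m⁻³.
N² = (g/ρ₀)·Δρ/Δz = g·(Δρ/ρ₀)/Δz = 9.81 × 2.564 × 10⁻⁴ / 25 = 1.0061 × 10⁻⁴ s⁻².
N = √(1.0061 × 10⁻⁴) = 0.010030 rad s⁻¹ ≈ 0.0100 rad s⁻¹.

0.0100 rad s⁻¹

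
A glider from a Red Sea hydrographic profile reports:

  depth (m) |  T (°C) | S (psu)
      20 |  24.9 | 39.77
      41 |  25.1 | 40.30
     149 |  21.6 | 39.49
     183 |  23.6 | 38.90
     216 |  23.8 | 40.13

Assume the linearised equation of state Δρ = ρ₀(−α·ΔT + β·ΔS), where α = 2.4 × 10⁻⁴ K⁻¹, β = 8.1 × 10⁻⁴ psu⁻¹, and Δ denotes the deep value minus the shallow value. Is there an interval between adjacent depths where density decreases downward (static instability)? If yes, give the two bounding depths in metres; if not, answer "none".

Evaluate Δρ/ρ₀ = −αΔT + βΔS across each adjacent pair:
  20–41 m: −αΔT+βΔS = −(2.4 × 10⁻⁴)(+0.2)+(8.1 × 10⁻⁴)(+0.53) = 3.8 × 10⁻⁴ → stable
  41–149 m: −αΔT+βΔS = −(2.4 × 10⁻⁴)(-3.5)+(8.1 × 10⁻⁴)(-0.81) = 1.8 × 10⁻⁴ → stable
  149–183 m: −αΔT+βΔS = −(2.4 × 10⁻⁴)(+2.0)+(8.1 × 10⁻⁴)(-0.59) = -9.6 × 10⁻⁴ → UNSTABLE
  183–216 m: −αΔT+βΔS = −(2.4 × 10⁻⁴)(+0.2)+(8.1 × 10⁻⁴)(+1.23) = 9.5 × 10⁻⁴ → stable
The 149–183 m interval has Δρ < 0: lighter water underlies denser water.

149–183 m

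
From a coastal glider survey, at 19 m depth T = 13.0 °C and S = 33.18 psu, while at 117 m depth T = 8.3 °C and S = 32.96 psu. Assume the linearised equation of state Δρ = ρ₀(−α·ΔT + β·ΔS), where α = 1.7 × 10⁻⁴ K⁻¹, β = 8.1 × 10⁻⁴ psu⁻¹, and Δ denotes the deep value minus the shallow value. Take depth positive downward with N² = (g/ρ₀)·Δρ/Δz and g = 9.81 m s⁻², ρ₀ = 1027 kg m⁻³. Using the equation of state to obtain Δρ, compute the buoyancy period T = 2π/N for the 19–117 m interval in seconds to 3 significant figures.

ΔT = -4.7 K, ΔS = -0.22 psu (deep − shallow).
Δρ/ρ₀ = −αΔT + βΔS = 7.99 × 10⁻⁴ − 1.782 × 10⁻⁴ = 6.208 × 10⁻⁴, so Δρ ≈ 0.6376 kg m⁻³.
N² = (g/ρ₀)·Δρ/Δz = g·(Δρ/ρ₀)/Δz = 9.81 × 6.208 × 10⁻⁴ / 98 = 6.2143 × 10⁻⁵ s⁻².
N = √(6.2143 × 10⁻⁵) = 7.8831 × 10⁻³ rad s⁻¹ → T = 2π/N = 797.04 s ≈ 797 s.

797 s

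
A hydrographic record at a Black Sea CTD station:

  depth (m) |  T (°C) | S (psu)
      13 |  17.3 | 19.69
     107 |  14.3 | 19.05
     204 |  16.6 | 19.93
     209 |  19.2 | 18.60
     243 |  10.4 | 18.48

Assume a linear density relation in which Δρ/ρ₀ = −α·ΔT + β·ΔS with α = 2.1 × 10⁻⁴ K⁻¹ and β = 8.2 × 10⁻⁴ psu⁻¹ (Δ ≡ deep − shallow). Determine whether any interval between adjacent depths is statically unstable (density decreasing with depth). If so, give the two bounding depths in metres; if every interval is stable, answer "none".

Evaluate Δρ/ρ₀ = −αΔT + βΔS across each adjacent pair:
  13–107 m: −αΔT+βΔS = −(2.1 × 10⁻⁴)(-3.0)+(8.2 × 10⁻⁴)(-0.64) = 1.1 × 10⁻⁴ → stable
  107–204 m: −αΔT+βΔS = −(2.1 × 10⁻⁴)(+2.3)+(8.2 × 10⁻⁴)(+0.88) = 2.4 × 10⁻⁴ → stable
  204–209 m: −αΔT+βΔS = −(2.1 × 10⁻⁴)(+2.6)+(8.2 × 10⁻⁴)(-1.33) = -1.6 × 10⁻³ → UNSTABLE
  209–243 m: −αΔT+βΔS = −(2.1 × 10⁻⁴)(-8.8)+(8.2 × 10⁻⁴)(-0.12) = 1.7 × 10⁻³ → stable
The 204–209 m interval has Δρ < 0: lighter water underlies denser water.

204–209 m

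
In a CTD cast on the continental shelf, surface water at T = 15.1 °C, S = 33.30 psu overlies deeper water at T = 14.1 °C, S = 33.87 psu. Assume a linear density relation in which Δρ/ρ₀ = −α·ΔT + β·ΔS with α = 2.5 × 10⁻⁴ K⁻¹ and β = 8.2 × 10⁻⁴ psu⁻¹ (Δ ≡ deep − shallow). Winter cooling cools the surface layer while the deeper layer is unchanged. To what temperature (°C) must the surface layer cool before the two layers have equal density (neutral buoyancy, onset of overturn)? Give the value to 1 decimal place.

Neutral buoyancy requires Δρ = 0, i.e. −α(T_deep − T_surf′) + β(S_deep − S_surf) = 0.
T_surf′ = T_deep − (β/α)·ΔS = 14.1 − (8.2 × 10⁻⁴/2.5 × 10⁻⁴)·(+0.57) = 12.230 °C.
Cooling required: 15.1 − (12.230) = 2.870 °C.

12.2 °C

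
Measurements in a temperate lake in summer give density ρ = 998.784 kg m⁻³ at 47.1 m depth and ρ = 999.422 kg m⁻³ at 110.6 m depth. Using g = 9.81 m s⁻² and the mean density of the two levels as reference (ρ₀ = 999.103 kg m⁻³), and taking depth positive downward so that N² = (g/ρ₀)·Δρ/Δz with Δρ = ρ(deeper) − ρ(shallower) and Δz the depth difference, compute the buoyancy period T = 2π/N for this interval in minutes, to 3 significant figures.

Δρ = 999.422 − 998.784 = 0.638 kg m⁻³ over Δz = 110.6 − 47.1 = 63.5 m.
N² = (9.81/999.103) × (0.638/63.5) = 9.8652 × 10⁻⁵ s⁻².
N = √(9.8652 × 10⁻⁵) = 9.9324 × 10⁻³ rad s⁻¹, so T = 2π/N = 632.59 s = 10.543 min ≈ 10.5 min.

10.5 min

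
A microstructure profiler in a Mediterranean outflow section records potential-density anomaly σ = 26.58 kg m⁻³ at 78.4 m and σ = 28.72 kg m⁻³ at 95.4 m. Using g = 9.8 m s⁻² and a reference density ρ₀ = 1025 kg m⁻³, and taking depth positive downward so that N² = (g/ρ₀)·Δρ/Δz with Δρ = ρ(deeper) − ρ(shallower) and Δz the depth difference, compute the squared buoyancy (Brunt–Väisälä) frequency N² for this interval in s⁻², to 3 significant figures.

1.20 × 10⁻³ s⁻²

Δρ = 1028.72 − 1026.58 = 2.14 kg m⁻³ over Δz = 95.4 − 78.4 = 17 m.
N² = (9.8/1025) × (2.14/17) = 1.2036 × 10⁻³ s⁻² ≈ 1.20 × 10⁻³ s⁻².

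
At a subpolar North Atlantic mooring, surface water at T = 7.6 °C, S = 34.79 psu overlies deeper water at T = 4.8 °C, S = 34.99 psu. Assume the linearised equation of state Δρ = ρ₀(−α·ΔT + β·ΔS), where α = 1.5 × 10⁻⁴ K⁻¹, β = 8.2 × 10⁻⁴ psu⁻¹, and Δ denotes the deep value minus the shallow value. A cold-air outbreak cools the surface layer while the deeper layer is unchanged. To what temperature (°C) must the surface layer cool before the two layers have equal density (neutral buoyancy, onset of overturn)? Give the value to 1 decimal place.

3.7 °C

Neutral buoyancy requires Δρ = 0, i.e. −α(T_deep − T_surf′) + β(S_deep − S_surf) = 0.
T_surf′ = T_deep − (β/α)·ΔS = 4.8 − (8.2 × 10⁻⁴/1.5 × 10⁻⁴)·(+0.20) = 3.707 °C.
Cooling required: 7.6 − (3.707) = 3.893 °C.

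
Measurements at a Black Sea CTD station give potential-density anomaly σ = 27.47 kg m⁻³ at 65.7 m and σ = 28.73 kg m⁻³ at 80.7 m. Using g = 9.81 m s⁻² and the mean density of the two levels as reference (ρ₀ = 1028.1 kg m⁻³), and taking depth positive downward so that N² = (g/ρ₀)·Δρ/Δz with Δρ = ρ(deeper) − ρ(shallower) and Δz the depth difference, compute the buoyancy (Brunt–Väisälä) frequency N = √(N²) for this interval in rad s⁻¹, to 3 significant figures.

0.0283 rad s⁻¹

Δρ = 1028.73 − 1027.47 = 1.26 kg m⁻³ over Δz = 80.7 − 65.7 = 15 m.
N² = (9.81/1028.1) × (1.26/15) = 8.0152 × 10⁻⁴ s⁻².
N = √(8.0152 × 10⁻⁴) = 0.028311 rad s⁻¹ ≈ 0.0283 rad s⁻¹.
N² > 0, so the interval is statically stable.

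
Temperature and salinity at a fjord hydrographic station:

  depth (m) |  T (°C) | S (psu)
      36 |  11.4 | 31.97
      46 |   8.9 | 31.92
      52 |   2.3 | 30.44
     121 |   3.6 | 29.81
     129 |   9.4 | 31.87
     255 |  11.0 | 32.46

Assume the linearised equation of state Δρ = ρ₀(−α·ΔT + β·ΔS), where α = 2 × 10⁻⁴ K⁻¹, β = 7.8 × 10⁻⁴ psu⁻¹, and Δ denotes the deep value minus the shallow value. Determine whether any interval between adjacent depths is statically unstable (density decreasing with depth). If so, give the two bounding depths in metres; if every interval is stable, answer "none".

52–121 m

Evaluate Δρ/ρ₀ = −αΔT + βΔS across each adjacent pair:
  36–46 m: −αΔT+βΔS = −(2 × 10⁻⁴)(-2.5)+(7.8 × 10⁻⁴)(-0.05) = 4.6 × 10⁻⁴ → stable
  46–52 m: −αΔT+βΔS = −(2 × 10⁻⁴)(-6.6)+(7.8 × 10⁻⁴)(-1.48) = 1.7 × 10⁻⁴ → stable
  52–121 m: −αΔT+βΔS = −(2 × 10⁻⁴)(+1.3)+(7.8 × 10⁻⁴)(-0.63) = -7.5 × 10⁻⁴ → UNSTABLE
  121–129 m: −αΔT+βΔS = −(2 × 10⁻⁴)(+5.8)+(7.8 × 10⁻⁴)(+2.06) = 4.5 × 10⁻⁴ → stable
  129–255 m: −αΔT+βΔS = −(2 × 10⁻⁴)(+1.6)+(7.8 × 10⁻⁴)(+0.59) = 1.4 × 10⁻⁴ → stable
The 52–121 m interval has Δρ < 0: lighter water underlies denser water.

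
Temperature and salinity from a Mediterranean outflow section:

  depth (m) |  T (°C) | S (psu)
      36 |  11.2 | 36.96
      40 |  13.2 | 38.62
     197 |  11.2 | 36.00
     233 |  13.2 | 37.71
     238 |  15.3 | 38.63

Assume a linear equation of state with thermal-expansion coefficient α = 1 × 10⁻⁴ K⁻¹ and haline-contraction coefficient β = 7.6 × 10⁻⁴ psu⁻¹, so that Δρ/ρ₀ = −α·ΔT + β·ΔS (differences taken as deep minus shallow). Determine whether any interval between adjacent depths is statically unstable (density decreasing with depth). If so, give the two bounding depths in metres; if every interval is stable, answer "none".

Evaluate Δρ/ρ₀ = −αΔT + βΔS across each adjacent pair:
  36–40 m: −αΔT+βΔS = −(1 × 10⁻⁴)(+2.0)+(7.6 × 10⁻⁴)(+1.66) = 1.1 × 10⁻³ → stable
  40–197 m: −αΔT+βΔS = −(1 × 10⁻⁴)(-2.0)+(7.6 × 10⁻⁴)(-2.62) = -1.8 × 10⁻³ → UNSTABLE
  197–233 m: −αΔT+βΔS = −(1 × 10⁻⁴)(+2.0)+(7.6 × 10⁻⁴)(+1.71) = 1.1 × 10⁻³ → stable
  233–238 m: −αΔT+βΔS = −(1 × 10⁻⁴)(+2.1)+(7.6 × 10⁻⁴)(+0.92) = 4.9 × 10⁻⁴ → stable
The 40–197 m interval has Δρ < 0: lighter water underlies denser water.

40–197 m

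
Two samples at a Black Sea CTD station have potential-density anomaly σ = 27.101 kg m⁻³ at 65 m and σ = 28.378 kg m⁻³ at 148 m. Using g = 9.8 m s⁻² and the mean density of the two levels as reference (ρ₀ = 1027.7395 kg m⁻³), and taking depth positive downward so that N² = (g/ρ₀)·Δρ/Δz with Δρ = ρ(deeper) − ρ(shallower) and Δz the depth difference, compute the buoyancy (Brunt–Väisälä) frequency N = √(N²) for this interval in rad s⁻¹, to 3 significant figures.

Δρ = 1028.378 − 1027.101 = 1.277 kg m⁻³ over Δz = 148 − 65 = 83 m.
N² = (9.8/1027.7395) × (1.277/83) = 1.4671 × 10⁻⁴ s⁻².
N = √(1.4671 × 10⁻⁴) = 0.012112 rad s⁻¹ ≈ 0.0121 rad s⁻¹.
N² > 0, so the interval is statically stable.

0.0121 rad s⁻¹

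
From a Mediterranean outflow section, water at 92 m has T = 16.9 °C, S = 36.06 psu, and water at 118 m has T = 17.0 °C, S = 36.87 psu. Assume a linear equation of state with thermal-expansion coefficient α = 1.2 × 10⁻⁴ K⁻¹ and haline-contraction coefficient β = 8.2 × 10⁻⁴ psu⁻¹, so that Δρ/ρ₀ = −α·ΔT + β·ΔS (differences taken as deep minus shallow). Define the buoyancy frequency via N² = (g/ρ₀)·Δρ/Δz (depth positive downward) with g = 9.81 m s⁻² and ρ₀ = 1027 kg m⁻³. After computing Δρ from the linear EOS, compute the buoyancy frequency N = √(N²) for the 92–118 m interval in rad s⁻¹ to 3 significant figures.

ΔT = +0.1 K, ΔS = +0.81 psu (deep − shallow).
Δρ/ρ₀ = −αΔT + βΔS = -1.20 × 10⁻⁵ + 6.642 × 10⁻⁴ = 6.522 × 10⁻⁴, so Δρ ≈ 0.6698 kg m⁻³.
N² = (g/ρ₀)·Δρ/Δz = g·(Δρ/ρ₀)/Δz = 9.81 × 6.522 × 10⁻⁴ / 26 = 2.4608 × 10⁻⁴ s⁻².
N = √(2.4608 × 10⁻⁴) = 0.015687 rad s⁻¹ ≈ 0.0157 rad s⁻¹.

0.0157 rad s⁻¹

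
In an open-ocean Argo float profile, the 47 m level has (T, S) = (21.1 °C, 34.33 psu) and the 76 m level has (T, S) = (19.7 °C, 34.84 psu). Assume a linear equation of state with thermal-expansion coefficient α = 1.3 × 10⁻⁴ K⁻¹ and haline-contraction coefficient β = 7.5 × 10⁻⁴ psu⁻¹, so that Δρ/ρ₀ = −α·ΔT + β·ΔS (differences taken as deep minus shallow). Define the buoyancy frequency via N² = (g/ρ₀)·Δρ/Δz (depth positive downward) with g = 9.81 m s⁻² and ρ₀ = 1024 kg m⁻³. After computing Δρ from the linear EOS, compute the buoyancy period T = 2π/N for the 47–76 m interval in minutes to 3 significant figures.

7.58 min

ΔT = -1.4 K, ΔS = +0.51 psu (deep − shallow).
Δρ/ρ₀ = −αΔT + βΔS = 1.82 × 10⁻⁴ + 3.825 × 10⁻⁴ = 5.645 × 10⁻⁴, so Δρ ≈ 0.5780 kg m⁻³.
N² = (g/ρ₀)·Δρ/Δz = g·(Δρ/ρ₀)/Δz = 9.81 × 5.645 × 10⁻⁴ / 29 = 1.9096 × 10⁻⁴ s⁻².
N = √(1.9096 × 10⁻⁴) = 0.013819 rad s⁻¹ → T = 2π/N = 454.68 s = 7.5780 min ≈ 7.58 min.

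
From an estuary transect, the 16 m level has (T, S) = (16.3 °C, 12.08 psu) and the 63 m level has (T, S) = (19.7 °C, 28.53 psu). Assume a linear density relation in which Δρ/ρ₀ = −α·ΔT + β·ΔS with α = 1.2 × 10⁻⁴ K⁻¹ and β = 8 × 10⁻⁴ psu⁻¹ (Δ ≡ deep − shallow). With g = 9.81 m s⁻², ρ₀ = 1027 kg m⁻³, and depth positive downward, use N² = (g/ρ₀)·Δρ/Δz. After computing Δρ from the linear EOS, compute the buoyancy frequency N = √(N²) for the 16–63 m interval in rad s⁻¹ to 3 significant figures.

ΔT = +3.4 K, ΔS = +16.45 psu (deep − shallow).
Δρ/ρ₀ = −αΔT + βΔS = -4.08 × 10⁻⁴ + 0.01316 = 0.012752, so Δρ ≈ 13.10 kg m⁻³.
N² = (g/ρ₀)·Δρ/Δz = g·(Δρ/ρ₀)/Δz = 9.81 × 0.012752 / 47 = 2.6616 × 10⁻³ s⁻².
N = √(2.6616 × 10⁻³) = 0.051591 rad s⁻¹ ≈ 0.0516 rad s⁻¹.

0.0516 rad s⁻¹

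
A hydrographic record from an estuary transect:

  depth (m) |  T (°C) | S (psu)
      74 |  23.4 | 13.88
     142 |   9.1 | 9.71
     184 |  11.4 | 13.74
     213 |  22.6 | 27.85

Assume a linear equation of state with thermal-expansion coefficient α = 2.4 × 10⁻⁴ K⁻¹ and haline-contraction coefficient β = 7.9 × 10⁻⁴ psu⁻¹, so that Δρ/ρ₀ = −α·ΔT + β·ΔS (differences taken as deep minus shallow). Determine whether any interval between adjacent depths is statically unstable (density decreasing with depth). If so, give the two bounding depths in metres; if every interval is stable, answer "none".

none

Evaluate Δρ/ρ₀ = −αΔT + βΔS across each adjacent pair:
  74–142 m: −αΔT+βΔS = −(2.4 × 10⁻⁴)(-14.3)+(7.9 × 10⁻⁴)(-4.17) = 1.4 × 10⁻⁴ → stable
  142–184 m: −αΔT+βΔS = −(2.4 × 10⁻⁴)(+2.3)+(7.9 × 10⁻⁴)(+4.03) = 2.6 × 10⁻³ → stable
  184–213 m: −αΔT+βΔS = −(2.4 × 10⁻⁴)(+11.2)+(7.9 × 10⁻⁴)(+14.11) = 8.5 × 10⁻³ → stable
Every interval has Δρ > 0: the column is stably stratified throughout.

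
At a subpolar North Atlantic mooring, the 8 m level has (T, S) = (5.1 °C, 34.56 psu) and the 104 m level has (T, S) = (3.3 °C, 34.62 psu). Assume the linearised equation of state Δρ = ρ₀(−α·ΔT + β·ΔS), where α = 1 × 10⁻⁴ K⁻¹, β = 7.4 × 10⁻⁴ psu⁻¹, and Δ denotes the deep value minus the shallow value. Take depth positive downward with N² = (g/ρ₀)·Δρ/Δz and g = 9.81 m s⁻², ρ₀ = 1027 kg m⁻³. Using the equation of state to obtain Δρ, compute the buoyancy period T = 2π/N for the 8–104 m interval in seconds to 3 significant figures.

1.31 × 10³ s

ΔT = -1.8 K, ΔS = +0.06 psu (deep − shallow).
Δρ/ρ₀ = −αΔT + βΔS = 1.80 × 10⁻⁴ + 4.44 × 10⁻⁵ = 2.244 × 10⁻⁴, so Δρ ≈ 0.2305 kg m⁻³.
N² = (g/ρ₀)·Δρ/Δz = g·(Δρ/ρ₀)/Δz = 9.81 × 2.244 × 10⁻⁴ / 96 = 2.2931 × 10⁻⁵ s⁻².
N = √(2.2931 × 10⁻⁵) = 4.7886 × 10⁻³ rad s⁻¹ → T = 2π/N = 1.3121 × 10³ s ≈ 1.31 × 10³ s.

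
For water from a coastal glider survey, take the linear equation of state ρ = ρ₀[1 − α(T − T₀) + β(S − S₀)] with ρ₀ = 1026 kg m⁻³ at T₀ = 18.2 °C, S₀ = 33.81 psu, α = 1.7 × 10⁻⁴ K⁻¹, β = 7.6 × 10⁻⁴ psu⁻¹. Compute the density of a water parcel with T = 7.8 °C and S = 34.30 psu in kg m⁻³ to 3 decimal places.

1028.196 kg m⁻³

T − T₀ = -10.4 K, S − S₀ = +0.49 psu.
Bracket = 1 − α·(-10.4) + β·(+0.49) = 1 + (2.1404 × 10⁻³) = 1.0021404.
ρ = 1026 × 1.0021404 = 1028.196 kg m⁻³.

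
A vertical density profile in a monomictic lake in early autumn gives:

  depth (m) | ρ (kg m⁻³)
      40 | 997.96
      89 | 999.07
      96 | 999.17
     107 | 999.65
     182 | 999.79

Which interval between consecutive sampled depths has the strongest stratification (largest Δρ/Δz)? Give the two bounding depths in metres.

Compute the density gradient over each adjacent pair:
  40–89 m: Δρ/Δz = 1.11/49 = 0.023 kg m⁻⁴
  89–96 m: Δρ/Δz = 0.10/7 = 0.014 kg m⁻⁴
  96–107 m: Δρ/Δz = 0.48/11 = 0.044 kg m⁻⁴
  107–182 m: Δρ/Δz = 0.14/75 = 1.9 × 10⁻³ kg m⁻⁴
The largest gradient is in the 96–107 m interval — the pycnocline.

96–107 m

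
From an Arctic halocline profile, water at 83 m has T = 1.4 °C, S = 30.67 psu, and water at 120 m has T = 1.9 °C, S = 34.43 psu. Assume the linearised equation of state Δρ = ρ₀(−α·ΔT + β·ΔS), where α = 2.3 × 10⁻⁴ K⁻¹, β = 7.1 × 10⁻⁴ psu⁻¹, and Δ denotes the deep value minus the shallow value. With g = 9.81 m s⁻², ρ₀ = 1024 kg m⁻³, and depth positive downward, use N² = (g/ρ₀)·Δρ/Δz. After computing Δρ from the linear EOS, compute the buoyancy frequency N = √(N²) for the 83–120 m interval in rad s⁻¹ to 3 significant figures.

0.0260 rad s⁻¹

ΔT = +0.5 K, ΔS = +3.76 psu (deep − shallow).
Δρ/ρ₀ = −αΔT + βΔS = -1.15 × 10⁻⁴ + 2.6696 × 10⁻³ = 2.5546 × 10⁻³, so Δρ ≈ 2.616 kg m⁻³.
N² = (g/ρ₀)·Δρ/Δz = g·(Δρ/ρ₀)/Δz = 9.81 × 2.5546 × 10⁻³ / 37 = 6.7731 × 10⁻⁴ s⁻².
N = √(6.7731 × 10⁻⁴) = 0.026025 rad s⁻¹ ≈ 0.0260 rad s⁻¹.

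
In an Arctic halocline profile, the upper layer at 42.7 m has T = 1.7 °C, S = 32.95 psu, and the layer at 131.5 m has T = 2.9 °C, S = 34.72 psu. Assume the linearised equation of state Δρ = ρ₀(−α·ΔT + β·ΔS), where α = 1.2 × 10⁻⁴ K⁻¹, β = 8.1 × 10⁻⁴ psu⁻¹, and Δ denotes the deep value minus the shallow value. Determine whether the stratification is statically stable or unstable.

stable

ΔT = 2.9 − 1.7 = +1.2 K and ΔS = 34.72 − 32.95 = +1.77 psu (deep − shallow).
−αΔT = -1.44 × 10⁻⁴; βΔS = 1.4337 × 10⁻³; sum Δρ/ρ₀ = 1.2897 × 10⁻³.
Δρ/ρ₀ > 0, so Δρ > 0: deeper water is denser → statically stable.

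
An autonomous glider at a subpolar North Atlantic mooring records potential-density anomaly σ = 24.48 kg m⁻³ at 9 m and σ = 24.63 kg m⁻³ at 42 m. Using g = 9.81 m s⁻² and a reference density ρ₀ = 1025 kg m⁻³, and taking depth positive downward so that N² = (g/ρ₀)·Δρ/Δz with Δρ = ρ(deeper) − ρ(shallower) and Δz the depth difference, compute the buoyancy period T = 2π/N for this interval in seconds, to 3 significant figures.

953 s

Δρ = 1024.63 − 1024.48 = 0.15 kg m⁻³ over Δz = 42 − 9 = 33 m.
N² = (9.81/1025) × (0.15/33) = 4.3503 × 10⁻⁵ s⁻².
N = √(4.3503 × 10⁻⁵) = 6.5957 × 10⁻³ rad s⁻¹, so T = 2π/N = 952.62 s ≈ 953 s.
Since Δρ > 0 the layer is stably stratified.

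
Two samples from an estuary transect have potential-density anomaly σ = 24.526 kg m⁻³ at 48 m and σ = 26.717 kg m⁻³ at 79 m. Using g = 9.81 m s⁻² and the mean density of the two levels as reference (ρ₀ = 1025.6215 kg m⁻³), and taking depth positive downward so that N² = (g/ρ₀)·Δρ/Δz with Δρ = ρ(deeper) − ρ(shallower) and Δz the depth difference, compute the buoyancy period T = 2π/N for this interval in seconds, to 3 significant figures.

242 s

Δρ = 1026.717 − 1024.526 = 2.191 kg m⁻³ over Δz = 79 − 48 = 31 m.
N² = (9.81/1025.6215) × (2.191/31) = 6.7602 × 10⁻⁴ s⁻².
N = √(6.7602 × 10⁻⁴) = 0.026000 rad s⁻¹, so T = 2π/N = 241.66 s ≈ 242 s.
Since Δρ > 0 the layer is stably stratified.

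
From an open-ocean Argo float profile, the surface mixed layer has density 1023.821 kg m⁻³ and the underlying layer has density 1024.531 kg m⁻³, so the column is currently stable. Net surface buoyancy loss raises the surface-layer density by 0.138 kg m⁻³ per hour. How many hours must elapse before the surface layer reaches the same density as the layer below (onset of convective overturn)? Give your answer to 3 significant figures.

Density deficit of the surface layer: 1024.531 − 1023.821 = 0.71 kg m⁻³.
Required change = 0.71 / 0.138 = 5.14 hours.

5.14 hours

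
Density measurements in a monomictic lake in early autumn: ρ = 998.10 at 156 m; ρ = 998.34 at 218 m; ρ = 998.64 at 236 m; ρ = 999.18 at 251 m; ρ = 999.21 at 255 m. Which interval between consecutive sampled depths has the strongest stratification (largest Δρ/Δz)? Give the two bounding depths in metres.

Compute the density gradient over each adjacent pair:
  156–218 m: Δρ/Δz = 0.24/62 = 3.9 × 10⁻³ kg m⁻⁴
  218–236 m: Δρ/Δz = 0.30/18 = 0.017 kg m⁻⁴
  236–251 m: Δρ/Δz = 0.54/15 = 0.036 kg m⁻⁴
  251–255 m: Δρ/Δz = 0.03/4 = 7.5 × 10⁻³ kg m⁻⁴
The largest gradient is in the 236–251 m interval — the pycnocline.

236–251 m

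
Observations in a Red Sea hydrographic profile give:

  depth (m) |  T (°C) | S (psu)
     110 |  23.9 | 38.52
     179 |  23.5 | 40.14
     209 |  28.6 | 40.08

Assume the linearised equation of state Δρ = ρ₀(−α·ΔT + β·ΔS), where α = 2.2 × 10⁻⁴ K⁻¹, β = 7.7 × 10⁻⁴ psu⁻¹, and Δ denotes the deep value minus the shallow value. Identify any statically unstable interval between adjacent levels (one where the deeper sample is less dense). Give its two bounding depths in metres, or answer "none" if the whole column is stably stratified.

Evaluate Δρ/ρ₀ = −αΔT + βΔS across each adjacent pair:
  110–179 m: −αΔT+βΔS = −(2.2 × 10⁻⁴)(-0.4)+(7.7 × 10⁻⁴)(+1.62) = 1.3 × 10⁻³ → stable
  179–209 m: −αΔT+βΔS = −(2.2 × 10⁻⁴)(+5.1)+(7.7 × 10⁻⁴)(-0.06) = -1.2 × 10⁻³ → UNSTABLE
The 179–209 m interval has Δρ < 0: lighter water underlies denser water.

179–209 m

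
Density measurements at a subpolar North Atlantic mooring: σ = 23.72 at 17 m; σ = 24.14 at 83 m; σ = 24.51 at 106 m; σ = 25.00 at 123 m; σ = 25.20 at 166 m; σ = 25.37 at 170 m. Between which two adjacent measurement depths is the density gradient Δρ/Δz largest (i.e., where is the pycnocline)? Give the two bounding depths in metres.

Compute the density gradient over each adjacent pair:
  17–83 m: Δρ/Δz = 0.42/66 = 6.4 × 10⁻³ kg m⁻⁴
  83–106 m: Δρ/Δz = 0.37/23 = 0.016 kg m⁻⁴
  106–123 m: Δρ/Δz = 0.49/17 = 0.029 kg m⁻⁴
  123–166 m: Δρ/Δz = 0.20/43 = 4.7 × 10⁻³ kg m⁻⁴
  166–170 m: Δρ/Δz = 0.17/4 = 0.043 kg m⁻⁴
The largest gradient is in the 166–170 m interval — the pycnocline.

166–170 m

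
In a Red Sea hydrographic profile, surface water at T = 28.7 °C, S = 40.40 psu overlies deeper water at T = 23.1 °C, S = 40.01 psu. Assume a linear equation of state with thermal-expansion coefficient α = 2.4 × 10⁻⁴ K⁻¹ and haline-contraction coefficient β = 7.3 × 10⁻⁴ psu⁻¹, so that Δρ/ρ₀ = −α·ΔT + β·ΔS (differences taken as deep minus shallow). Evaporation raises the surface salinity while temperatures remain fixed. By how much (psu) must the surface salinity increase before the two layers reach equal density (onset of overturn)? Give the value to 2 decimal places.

Neutral buoyancy requires −α(T_deep − T_surf) + β(S_deep − S_surf′) = 0.
S_surf′ = S_deep − (α/β)·ΔT = 40.01 − (2.4 × 10⁻⁴/7.3 × 10⁻⁴)·(-5.6) = 41.8511 psu.
Increase required: 41.8511 − 40.40 = 1.4511 psu.

1.45 psu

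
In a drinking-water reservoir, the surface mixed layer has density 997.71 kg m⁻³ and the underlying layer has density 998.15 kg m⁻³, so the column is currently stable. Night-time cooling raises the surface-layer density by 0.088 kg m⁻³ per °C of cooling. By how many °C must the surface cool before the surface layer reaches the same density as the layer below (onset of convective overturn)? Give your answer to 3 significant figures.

Density deficit of the surface layer: 998.15 − 997.71 = 0.44 kg m⁻³.
Required change = 0.44 / 0.088 = 5.00 °C.

5.00 °C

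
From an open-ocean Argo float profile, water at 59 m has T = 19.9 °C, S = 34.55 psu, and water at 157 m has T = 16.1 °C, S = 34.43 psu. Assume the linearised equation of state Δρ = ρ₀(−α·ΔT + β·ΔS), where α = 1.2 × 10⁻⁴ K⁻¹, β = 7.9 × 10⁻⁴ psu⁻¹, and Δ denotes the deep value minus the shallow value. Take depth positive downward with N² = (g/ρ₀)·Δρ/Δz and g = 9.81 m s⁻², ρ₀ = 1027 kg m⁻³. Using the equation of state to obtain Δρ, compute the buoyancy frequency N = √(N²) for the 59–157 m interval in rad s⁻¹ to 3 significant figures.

6.01 × 10⁻³ rad s⁻¹

ΔT = -3.8 K, ΔS = -0.12 psu (deep − shallow).
Δρ/ρ₀ = −αΔT + βΔS = 4.56 × 10⁻⁴ − 9.48 × 10⁻⁵ = 3.612 × 10⁻⁴, so Δρ ≈ 0.3710 kg m⁻³.
N² = (g/ρ₀)·Δρ/Δz = g·(Δρ/ρ₀)/Δz = 9.81 × 3.612 × 10⁻⁴ / 98 = 3.6157 × 10⁻⁵ s⁻².
N = √(3.6157 × 10⁻⁵) = 6.0131 × 10⁻³ rad s⁻¹ ≈ 6.01 × 10⁻³ rad s⁻¹.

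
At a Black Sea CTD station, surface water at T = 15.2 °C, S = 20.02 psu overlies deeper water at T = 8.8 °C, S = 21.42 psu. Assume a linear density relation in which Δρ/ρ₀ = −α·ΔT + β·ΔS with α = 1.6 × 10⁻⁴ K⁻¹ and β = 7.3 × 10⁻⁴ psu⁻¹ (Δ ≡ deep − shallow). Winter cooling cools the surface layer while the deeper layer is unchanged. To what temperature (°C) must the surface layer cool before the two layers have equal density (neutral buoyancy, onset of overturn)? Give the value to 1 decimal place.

2.4 °C

Neutral buoyancy requires Δρ = 0, i.e. −α(T_deep − T_surf′) + β(S_deep − S_surf) = 0.
T_surf′ = T_deep − (β/α)·ΔS = 8.8 − (7.3 × 10⁻⁴/1.6 × 10⁻⁴)·(+1.40) = 2.413 °C.
Cooling required: 15.2 − (2.413) = 12.787 °C.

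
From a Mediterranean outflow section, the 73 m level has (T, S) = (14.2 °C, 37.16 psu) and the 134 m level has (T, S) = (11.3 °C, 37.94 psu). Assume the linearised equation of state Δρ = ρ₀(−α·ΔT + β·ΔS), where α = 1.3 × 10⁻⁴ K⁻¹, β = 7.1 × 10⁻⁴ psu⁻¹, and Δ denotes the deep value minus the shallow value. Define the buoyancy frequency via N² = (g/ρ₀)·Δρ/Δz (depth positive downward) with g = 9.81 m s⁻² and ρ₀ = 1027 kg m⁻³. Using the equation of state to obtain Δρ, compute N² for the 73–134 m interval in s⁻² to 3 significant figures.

1.50 × 10⁻⁴ s⁻²

ΔT = -2.9 K, ΔS = +0.78 psu (deep − shallow).
Δρ/ρ₀ = −αΔT + βΔS = 3.77 × 10⁻⁴ + 5.538 × 10⁻⁴ = 9.308 × 10⁻⁴, so Δρ ≈ 0.9559 kg m⁻³.
N² = (g/ρ₀)·Δρ/Δz = g·(Δρ/ρ₀)/Δz = 9.81 × 9.308 × 10⁻⁴ / 61 = 1.4969 × 10⁻⁴ s⁻² ≈ 1.50 × 10⁻⁴ s⁻².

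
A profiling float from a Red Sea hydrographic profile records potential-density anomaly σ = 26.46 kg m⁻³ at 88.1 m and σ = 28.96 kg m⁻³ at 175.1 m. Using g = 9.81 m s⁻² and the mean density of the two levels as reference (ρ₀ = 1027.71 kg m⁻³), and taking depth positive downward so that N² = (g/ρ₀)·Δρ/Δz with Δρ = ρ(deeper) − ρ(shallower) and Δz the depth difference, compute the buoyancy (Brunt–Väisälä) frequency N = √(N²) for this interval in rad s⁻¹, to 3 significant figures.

0.0166 rad s⁻¹

Δρ = 1028.96 − 1026.46 = 2.50 kg m⁻³ over Δz = 175.1 − 88.1 = 87 m.
N² = (9.81/1027.71) × (2.50/87) = 2.7430 × 10⁻⁴ s⁻².
N = √(2.7430 × 10⁻⁴) = 0.016562 rad s⁻¹ ≈ 0.0166 rad s⁻¹.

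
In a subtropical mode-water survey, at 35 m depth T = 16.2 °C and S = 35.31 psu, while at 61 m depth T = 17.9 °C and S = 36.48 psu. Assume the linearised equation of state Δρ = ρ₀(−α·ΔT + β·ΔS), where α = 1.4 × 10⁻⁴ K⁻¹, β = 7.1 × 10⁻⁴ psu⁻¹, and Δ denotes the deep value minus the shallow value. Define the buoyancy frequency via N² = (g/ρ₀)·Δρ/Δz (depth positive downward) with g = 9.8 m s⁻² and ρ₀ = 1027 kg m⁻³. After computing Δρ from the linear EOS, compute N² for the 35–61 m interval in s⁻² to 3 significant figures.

2.23 × 10⁻⁴ s⁻²

ΔT = +1.7 K, ΔS = +1.17 psu (deep − shallow).
Δρ/ρ₀ = −αΔT + βΔS = -2.38 × 10⁻⁴ + 8.307 × 10⁻⁴ = 5.927 × 10⁻⁴, so Δρ ≈ 0.6087 kg m⁻³.
N² = (g/ρ₀)·Δρ/Δz = g·(Δρ/ρ₀)/Δz = 9.8 × 5.927 × 10⁻⁴ / 26 = 2.2340 × 10⁻⁴ s⁻² ≈ 2.23 × 10⁻⁴ s⁻².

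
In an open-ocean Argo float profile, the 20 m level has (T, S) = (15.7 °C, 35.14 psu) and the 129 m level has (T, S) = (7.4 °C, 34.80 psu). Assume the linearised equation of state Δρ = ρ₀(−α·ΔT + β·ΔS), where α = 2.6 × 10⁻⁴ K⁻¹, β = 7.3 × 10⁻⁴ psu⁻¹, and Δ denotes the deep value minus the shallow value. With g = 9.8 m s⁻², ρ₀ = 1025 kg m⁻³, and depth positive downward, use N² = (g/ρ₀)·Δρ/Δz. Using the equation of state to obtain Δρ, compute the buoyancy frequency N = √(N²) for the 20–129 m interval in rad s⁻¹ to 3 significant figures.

0.0131 rad s⁻¹

ΔT = -8.3 K, ΔS = -0.34 psu (deep − shallow).
Δρ/ρ₀ = −αΔT + βΔS = 2.158 × 10⁻³ − 2.482 × 10⁻⁴ = 1.9098 × 10⁻³, so Δρ ≈ 1.958 kg m⁻³.
N² = (g/ρ₀)·Δρ/Δz = g·(Δρ/ρ₀)/Δz = 9.8 × 1.9098 × 10⁻³ / 109 = 1.7171 × 10⁻⁴ s⁻².
N = √(1.7171 × 10⁻⁴) = 0.013104 rad s⁻¹ ≈ 0.0131 rad s⁻¹.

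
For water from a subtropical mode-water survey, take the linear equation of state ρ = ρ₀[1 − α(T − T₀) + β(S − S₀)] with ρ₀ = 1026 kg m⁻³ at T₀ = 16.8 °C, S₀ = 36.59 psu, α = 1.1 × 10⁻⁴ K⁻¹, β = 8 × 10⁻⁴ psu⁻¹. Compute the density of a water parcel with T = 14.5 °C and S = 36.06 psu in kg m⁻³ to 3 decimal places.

T − T₀ = -2.3 K, S − S₀ = -0.53 psu.
Bracket = 1 − α·(-2.3) + β·(-0.53) = 1 + (-1.71 × 10⁻⁴) = 0.9998290.
ρ = 1026 × 0.9998290 = 1025.825 kg m⁻³.

1025.825 kg m⁻³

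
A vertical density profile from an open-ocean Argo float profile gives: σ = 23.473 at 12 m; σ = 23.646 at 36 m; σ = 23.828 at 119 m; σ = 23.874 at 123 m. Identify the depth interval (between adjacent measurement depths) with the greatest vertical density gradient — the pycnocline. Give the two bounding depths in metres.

Compute the density gradient over each adjacent pair:
  12–36 m: Δρ/Δz = 0.173/24 = 7.2 × 10⁻³ kg m⁻⁴
  36–119 m: Δρ/Δz = 0.182/83 = 2.2 × 10⁻³ kg m⁻⁴
  119–123 m: Δρ/Δz = 0.046/4 = 0.011 kg m⁻⁴
The largest gradient is in the 119–123 m interval — the pycnocline.

119–123 m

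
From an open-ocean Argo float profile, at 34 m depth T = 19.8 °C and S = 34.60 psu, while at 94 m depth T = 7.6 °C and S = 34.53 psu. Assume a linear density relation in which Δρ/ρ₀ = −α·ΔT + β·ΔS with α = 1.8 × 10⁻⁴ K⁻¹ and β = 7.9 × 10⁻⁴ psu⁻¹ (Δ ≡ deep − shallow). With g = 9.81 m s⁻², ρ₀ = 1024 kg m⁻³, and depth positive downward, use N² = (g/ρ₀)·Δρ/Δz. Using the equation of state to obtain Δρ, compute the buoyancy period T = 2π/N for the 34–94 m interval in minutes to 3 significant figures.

ΔT = -12.2 K, ΔS = -0.07 psu (deep − shallow).
Δρ/ρ₀ = −αΔT + βΔS = 2.196 × 10⁻³ − 5.53 × 10⁻⁵ = 2.1407 × 10⁻³, so Δρ ≈ 2.192 kg m⁻³.
N² = (g/ρ₀)·Δρ/Δz = g·(Δρ/ρ₀)/Δz = 9.81 × 2.1407 × 10⁻³ / 60 = 3.5000 × 10⁻⁴ s⁻².
N = √(3.5000 × 10⁻⁴) = 0.018708 rad s⁻¹ → T = 2π/N = 335.86 s = 5.5977 min ≈ 5.60 min.

5.60 min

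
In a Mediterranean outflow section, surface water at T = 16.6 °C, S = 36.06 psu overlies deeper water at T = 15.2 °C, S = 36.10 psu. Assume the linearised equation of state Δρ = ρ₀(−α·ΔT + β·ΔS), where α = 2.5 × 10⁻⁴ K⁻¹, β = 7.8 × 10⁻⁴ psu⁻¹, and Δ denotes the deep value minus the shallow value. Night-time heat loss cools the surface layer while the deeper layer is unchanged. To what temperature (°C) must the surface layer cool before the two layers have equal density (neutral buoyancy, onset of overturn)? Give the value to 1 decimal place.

Neutral buoyancy requires Δρ = 0, i.e. −α(T_deep − T_surf′) + β(S_deep − S_surf) = 0.
T_surf′ = T_deep − (β/α)·ΔS = 15.2 − (7.8 × 10⁻⁴/2.5 × 10⁻⁴)·(+0.04) = 15.075 °C.
Cooling required: 16.6 − (15.075) = 1.525 °C.

15.1 °C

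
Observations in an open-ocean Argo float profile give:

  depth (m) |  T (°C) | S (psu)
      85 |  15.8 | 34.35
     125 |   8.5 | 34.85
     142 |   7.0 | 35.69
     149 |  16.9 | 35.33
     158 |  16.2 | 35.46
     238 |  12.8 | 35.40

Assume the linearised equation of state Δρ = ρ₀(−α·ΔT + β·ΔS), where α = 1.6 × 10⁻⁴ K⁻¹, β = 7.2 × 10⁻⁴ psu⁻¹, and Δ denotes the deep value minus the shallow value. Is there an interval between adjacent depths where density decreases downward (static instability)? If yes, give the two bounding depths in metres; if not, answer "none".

Evaluate Δρ/ρ₀ = −αΔT + βΔS across each adjacent pair:
  85–125 m: −αΔT+βΔS = −(1.6 × 10⁻⁴)(-7.3)+(7.2 × 10⁻⁴)(+0.50) = 1.5 × 10⁻³ → stable
  125–142 m: −αΔT+βΔS = −(1.6 × 10⁻⁴)(-1.5)+(7.2 × 10⁻⁴)(+0.84) = 8.4 × 10⁻⁴ → stable
  142–149 m: −αΔT+βΔS = −(1.6 × 10⁻⁴)(+9.9)+(7.2 × 10⁻⁴)(-0.36) = -1.8 × 10⁻³ → UNSTABLE
  149–158 m: −αΔT+βΔS = −(1.6 × 10⁻⁴)(-0.7)+(7.2 × 10⁻⁴)(+0.13) = 2.1 × 10⁻⁴ → stable
  158–238 m: −αΔT+βΔS = −(1.6 × 10⁻⁴)(-3.4)+(7.2 × 10⁻⁴)(-0.06) = 5.0 × 10⁻⁴ → stable
The 142–149 m interval has Δρ < 0: lighter water underlies denser water.

142–149 m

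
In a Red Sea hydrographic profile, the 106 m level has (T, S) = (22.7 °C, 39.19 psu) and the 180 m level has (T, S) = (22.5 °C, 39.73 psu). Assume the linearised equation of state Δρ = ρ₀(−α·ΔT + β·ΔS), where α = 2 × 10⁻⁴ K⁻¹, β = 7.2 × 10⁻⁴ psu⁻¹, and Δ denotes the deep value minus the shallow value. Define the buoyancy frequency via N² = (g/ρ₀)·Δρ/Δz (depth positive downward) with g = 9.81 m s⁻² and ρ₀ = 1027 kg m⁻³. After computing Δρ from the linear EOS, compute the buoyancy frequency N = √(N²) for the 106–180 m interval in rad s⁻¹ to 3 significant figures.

ΔT = -0.2 K, ΔS = +0.54 psu (deep − shallow).
Δρ/ρ₀ = −αΔT + βΔS = 4.00 × 10⁻⁵ + 3.888 × 10⁻⁴ = 4.288 × 10⁻⁴, so Δρ ≈ 0.4404 kg m⁻³.
N² = (g/ρ₀)·Δρ/Δz = g·(Δρ/ρ₀)/Δz = 9.81 × 4.288 × 10⁻⁴ / 74 = 5.6845 × 10⁻⁵ s⁻².
N = √(5.6845 × 10⁻⁵) = 7.5396 × 10⁻³ rad s⁻¹ ≈ 7.54 × 10⁻³ rad s⁻¹.

7.54 × 10⁻³ rad s⁻¹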